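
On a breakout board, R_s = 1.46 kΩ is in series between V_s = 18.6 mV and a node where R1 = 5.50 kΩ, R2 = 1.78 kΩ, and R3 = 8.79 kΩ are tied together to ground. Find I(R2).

Combine the parallel branches: R_p = (1/5.50 + 1/1.78 + 1/8.79)⁻¹ = 1.166 kΩ.
V_A by voltage divider: V_A = 18.6 × 1.166/(1.46 + 1.166) = 8.260 mV.
Branch current I = V_A/R2 = 8.260/1.78 = 4.641 µA.

I ≈ 4.64 µA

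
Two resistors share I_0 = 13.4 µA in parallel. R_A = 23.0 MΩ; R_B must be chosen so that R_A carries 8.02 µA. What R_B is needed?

Two-branch current divider: I_A = I_0 · R_B/(R_A + R_B).
With f = 0.5985, R_B = R_A · f/(1−f) = 23.0 × 1.491 = 34.29 MΩ.

R_B ≈ 34.3 MΩ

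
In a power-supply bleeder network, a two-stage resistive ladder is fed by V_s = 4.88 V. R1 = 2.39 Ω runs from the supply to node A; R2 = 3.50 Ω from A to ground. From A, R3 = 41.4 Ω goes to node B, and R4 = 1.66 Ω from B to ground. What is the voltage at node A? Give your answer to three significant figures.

Node A sees R2 in parallel with the series input of stage 2, R3 + R4 = 43.06 Ω.
R2 ‖ (R3+R4) = 3.237 Ω.
First divider: V_A = V_s · 3.237/(2.39 + 3.237) = 2.807 V.

V_A ≈ 2.81 V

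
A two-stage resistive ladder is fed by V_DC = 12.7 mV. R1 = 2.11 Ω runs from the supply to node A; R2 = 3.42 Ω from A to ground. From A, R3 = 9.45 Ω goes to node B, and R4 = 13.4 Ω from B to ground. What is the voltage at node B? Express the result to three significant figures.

V_B ≈ 4.36 mV

Node A sees R2 in parallel with the series input of stage 2, R3 + R4 = 22.85 Ω.
Effective lower resistance at A: R2 ‖ 22.85 = 2.975 Ω.
V_A = 12.7 × 2.975/(2.11 + 2.975) = 7.430 mV.
Then the unloaded second divider: V_B = V_A × R4/(R3+R4) = 7.430 × 0.5864 = 4.357 mV.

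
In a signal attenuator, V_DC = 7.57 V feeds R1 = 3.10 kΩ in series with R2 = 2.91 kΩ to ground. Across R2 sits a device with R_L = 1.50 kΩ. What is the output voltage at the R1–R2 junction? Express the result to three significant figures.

R2 ‖ R_L = (2.91 × 1.50)/(2.91 + 1.50) = 0.9898 kΩ.
Now apply the divider: V_out = 7.57 × 0.2420 = 1.832 V.

V_out ≈ 1.83 V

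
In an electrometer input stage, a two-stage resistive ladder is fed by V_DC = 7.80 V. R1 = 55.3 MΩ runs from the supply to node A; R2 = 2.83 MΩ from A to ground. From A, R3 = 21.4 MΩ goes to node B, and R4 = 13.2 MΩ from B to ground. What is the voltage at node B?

Looking into the second stage from A: R3 + R4 = 34.60 MΩ appears in parallel with R2.
R2 ‖ (R3+R4) = 2.616 MΩ.
First divider: V_A = V_DC · 2.616/(55.3 + 2.616) = 0.3523 V.
Stage 2 is unloaded, so V_B = V_A · R4/(R3+R4) = 0.3523 × 13.2/34.60 = 0.1344 V.

V_B ≈ 0.134 V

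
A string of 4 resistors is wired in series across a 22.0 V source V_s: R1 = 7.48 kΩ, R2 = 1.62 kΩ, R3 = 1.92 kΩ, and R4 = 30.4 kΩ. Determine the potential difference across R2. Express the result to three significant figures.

Series total: ΣR = 7.48 + 1.62 + 1.92 + 30.4 = 41.42 kΩ.
By the voltage-divider rule, V = 22.0 × 1.620/41.42 = 0.8605 V.

V ≈ 0.860 V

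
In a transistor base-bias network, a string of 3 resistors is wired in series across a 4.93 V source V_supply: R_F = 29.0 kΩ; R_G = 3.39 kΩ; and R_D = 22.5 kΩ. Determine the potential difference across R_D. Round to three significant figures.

Series total: ΣR = 29.0 + 3.39 + 22.5 = 54.89 kΩ.
By the voltage-divider rule, V = 4.93 × 22.50/54.89 = 2.021 V.

V ≈ 2.02 V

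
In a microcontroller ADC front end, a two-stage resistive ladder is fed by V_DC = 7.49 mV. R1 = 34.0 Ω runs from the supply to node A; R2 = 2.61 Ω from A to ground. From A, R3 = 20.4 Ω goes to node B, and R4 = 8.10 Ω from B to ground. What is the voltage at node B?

V_B ≈ 0.140 mV

Looking into the second stage from A: R3 + R4 = 28.50 Ω appears in parallel with R2.
Effective lower resistance at A: R2 ‖ 28.50 = 2.391 Ω.
V_A = 7.49 × 2.391/(34.0 + 2.391) = 0.4921 mV.
Then the unloaded second divider: V_B = V_A × R4/(R3+R4) = 0.4921 × 0.2842 = 0.1399 mV.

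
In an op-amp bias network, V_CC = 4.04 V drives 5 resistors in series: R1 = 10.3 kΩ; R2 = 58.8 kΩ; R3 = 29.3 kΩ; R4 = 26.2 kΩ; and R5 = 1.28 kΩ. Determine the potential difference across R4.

V ≈ 0.841 V

Total series resistance ΣR = 10.3 + 58.8 + 29.3 + 26.2 + 1.28 = 125.9 kΩ.
Voltage divider: V = V_CC · (26.20 / 125.9) = 4.04 × 0.2081 = 0.8409 V.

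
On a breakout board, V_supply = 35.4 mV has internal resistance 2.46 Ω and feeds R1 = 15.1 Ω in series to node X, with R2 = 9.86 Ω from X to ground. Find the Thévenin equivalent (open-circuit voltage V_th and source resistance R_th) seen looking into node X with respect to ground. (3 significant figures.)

R1' = 2.46 + 15.1 = 17.56 Ω (source resistance + R1).
With X open, the divider is unloaded: V_th = 35.4 × 9.86/27.42 = 12.73 mV.
Looking into X with the source shorted: R_th = R1'·R2/(R1'+R2) = 17.56 × 9.86/27.42 = 6.314 Ω.

V_th ≈ 12.7 mV, R_th ≈ 6.31 Ω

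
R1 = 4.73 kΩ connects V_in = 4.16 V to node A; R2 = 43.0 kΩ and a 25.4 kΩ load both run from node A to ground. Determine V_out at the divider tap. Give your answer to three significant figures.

V_out ≈ 3.21 V

First combine the lower leg with the load: R2 ‖ R_L = 15.97 kΩ.
Now apply the divider: V_out = 4.16 × 0.7715 = 3.209 V.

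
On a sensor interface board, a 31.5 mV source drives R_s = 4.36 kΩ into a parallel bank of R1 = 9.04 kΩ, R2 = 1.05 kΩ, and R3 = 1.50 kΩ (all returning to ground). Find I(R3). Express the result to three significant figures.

Parallel bank: R_p = 1/(1/9.04 + 1/1.05 + 1/1.50) = 0.5781 kΩ.
Node voltage V_A = V_supply · R_p/(R_s + R_p) = 31.5 × 0.1171 = 3.688 mV.
I(R3) = V_A / R3 = 3.688/1.50 = 2.459 µA.

I ≈ 2.46 µA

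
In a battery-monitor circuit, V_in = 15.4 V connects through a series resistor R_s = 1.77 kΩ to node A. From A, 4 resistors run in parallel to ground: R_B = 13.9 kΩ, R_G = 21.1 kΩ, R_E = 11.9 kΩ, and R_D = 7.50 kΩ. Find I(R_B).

Combine the parallel branches: R_p = (1/13.9 + 1/21.1 + 1/11.9 + 1/7.50)⁻¹ = 2.970 kΩ.
V_A = 15.4 × 2.970/4.740 = 9.649 V.
I(R_B) = V_A / R_B = 9.649/13.9 = 0.6942 mA.

I ≈ 0.694 mA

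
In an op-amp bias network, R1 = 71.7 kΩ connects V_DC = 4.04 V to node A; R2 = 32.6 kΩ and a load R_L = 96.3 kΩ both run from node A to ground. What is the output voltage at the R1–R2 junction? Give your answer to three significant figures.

The load sits in parallel with R2, giving an effective lower resistance R2' = R2·R_L/(R2+R_L) = 24.36 kΩ.
Now apply the divider: V_out = 4.04 × 0.2536 = 1.024 V.

V_out ≈ 1.02 V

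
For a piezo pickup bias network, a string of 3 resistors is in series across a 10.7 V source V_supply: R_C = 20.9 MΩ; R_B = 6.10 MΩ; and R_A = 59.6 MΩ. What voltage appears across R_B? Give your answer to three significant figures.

Total series resistance ΣR = 20.9 + 6.10 + 59.6 = 86.60 MΩ.
Voltage divider: V = V_supply · (6.100 / 86.60) = 10.7 × 0.07044 = 0.7537 V.

V ≈ 0.754 V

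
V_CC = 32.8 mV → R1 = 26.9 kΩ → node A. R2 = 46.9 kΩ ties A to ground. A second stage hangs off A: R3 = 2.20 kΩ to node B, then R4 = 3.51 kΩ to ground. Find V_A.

V_A ≈ 5.22 mV

Looking into the second stage from A: R3 + R4 = 5.710 kΩ appears in parallel with R2.
Effective lower resistance at A: R2 ‖ 5.710 = 5.090 kΩ.
So V_A = 32.8 × 0.1591 = 5.219 mV.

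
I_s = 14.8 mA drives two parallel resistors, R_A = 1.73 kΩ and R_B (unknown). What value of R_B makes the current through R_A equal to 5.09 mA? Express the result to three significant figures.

The fraction through R_A equals R_B/(R_A+R_B).
With f = 0.3439, R_B = R_A · f/(1−f) = 1.73 × 0.5242 = 0.9069 kΩ.

R_B ≈ 0.907 kΩ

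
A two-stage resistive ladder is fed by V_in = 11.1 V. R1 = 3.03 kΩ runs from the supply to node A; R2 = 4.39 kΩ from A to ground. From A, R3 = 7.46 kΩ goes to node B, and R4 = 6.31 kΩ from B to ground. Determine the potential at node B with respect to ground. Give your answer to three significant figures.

V_B ≈ 2.66 V

Node A sees R2 in parallel with the series input of stage 2, R3 + R4 = 13.77 kΩ.
R2 ‖ (R3+R4) = 3.329 kΩ.
So V_A = 11.1 × 0.5235 = 5.811 V.
Stage 2 is unloaded, so V_B = V_A · R4/(R3+R4) = 5.811 × 6.31/13.77 = 2.663 V.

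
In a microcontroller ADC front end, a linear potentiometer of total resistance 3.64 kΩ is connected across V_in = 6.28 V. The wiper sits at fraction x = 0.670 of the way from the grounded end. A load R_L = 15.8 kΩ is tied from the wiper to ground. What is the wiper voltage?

Split the track: R_lower = x·R_p = 2.439 kΩ, R_upper = (1−x)·R_p = 1.201 kΩ.
(x·R_p) ‖ R_L = 2.113 kΩ.
Loaded-divider output: V_out = 6.28 × 0.6375 = 4.004 V.

V_out ≈ 4.00 V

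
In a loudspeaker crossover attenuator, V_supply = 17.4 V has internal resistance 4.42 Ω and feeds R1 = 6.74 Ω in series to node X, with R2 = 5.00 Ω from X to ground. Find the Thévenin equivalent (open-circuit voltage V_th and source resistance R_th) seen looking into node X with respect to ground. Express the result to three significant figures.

V_th ≈ 5.38 V, R_th ≈ 3.45 Ω

R1' = 4.42 + 6.74 = 11.16 Ω (source resistance + R1).
Open-circuit (no load on X): V_th = V_supply · R2/(R1' + R2) = 17.4 × 5.00/(11.16 + 5.00) = 5.384 V.
Zeroing V_supply shorts the top of R1' to ground, so R_th = R1' ‖ R2 = 3.453 Ω.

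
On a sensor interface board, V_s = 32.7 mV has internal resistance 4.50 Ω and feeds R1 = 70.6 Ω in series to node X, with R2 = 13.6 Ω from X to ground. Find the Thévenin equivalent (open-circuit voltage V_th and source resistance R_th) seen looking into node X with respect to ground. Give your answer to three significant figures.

V_th ≈ 5.01 mV, R_th ≈ 11.5 Ω

R1' = 4.50 + 70.6 = 75.10 Ω (source resistance + R1).
With X open, the divider is unloaded: V_th = 32.7 × 13.6/88.70 = 5.014 mV.
With V_s suppressed (replaced by a short), R_th = R1' ‖ R2 = (75.10 × 13.6)/(75.10 + 13.6) = 11.51 Ω.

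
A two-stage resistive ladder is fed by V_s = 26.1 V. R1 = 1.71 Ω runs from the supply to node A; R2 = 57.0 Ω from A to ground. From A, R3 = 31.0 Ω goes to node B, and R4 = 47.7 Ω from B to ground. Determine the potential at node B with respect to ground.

The second stage (R3 + R4 = 78.70 Ω) loads node A in parallel with R2.
R2 ‖ (R3+R4) = 33.06 Ω.
V_A = 26.1 × 33.06/(1.71 + 33.06) = 24.82 V.
Then the unloaded second divider: V_B = V_A × R4/(R3+R4) = 24.82 × 0.6061 = 15.04 V.

V_B ≈ 15.0 V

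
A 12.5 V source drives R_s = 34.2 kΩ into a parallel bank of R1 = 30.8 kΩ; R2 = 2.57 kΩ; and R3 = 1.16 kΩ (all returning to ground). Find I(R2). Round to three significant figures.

Parallel bank: R_p = 1/(1/30.8 + 1/2.57 + 1/1.16) = 0.7790 kΩ.
V_A = 12.5 × 0.7790/34.98 = 0.2784 V.
Branch current I = V_A/R2 = 0.2784/2.57 = 0.1083 mA.

I ≈ 0.108 mA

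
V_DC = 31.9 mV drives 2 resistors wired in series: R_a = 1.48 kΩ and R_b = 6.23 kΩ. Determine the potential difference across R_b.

V ≈ 25.8 mV

ΣR = 1.48 + 6.23 = 7.710 kΩ.
V = V_DC · R/ΣR = 31.9 × 0.8080 = 25.78 mV.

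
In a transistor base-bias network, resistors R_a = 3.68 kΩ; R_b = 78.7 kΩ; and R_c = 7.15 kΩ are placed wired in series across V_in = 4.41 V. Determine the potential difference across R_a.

ΣR = 3.68 + 78.7 + 7.15 = 89.53 kΩ.
V = V_in · R/ΣR = 4.41 × 0.04110 = 0.1813 V.

V ≈ 0.181 V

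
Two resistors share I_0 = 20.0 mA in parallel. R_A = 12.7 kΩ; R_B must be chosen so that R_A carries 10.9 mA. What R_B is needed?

The fraction through R_A equals R_B/(R_A+R_B).
With f = 0.5450, R_B = R_A · f/(1−f) = 12.7 × 1.198 = 15.21 kΩ.

R_B ≈ 15.2 kΩ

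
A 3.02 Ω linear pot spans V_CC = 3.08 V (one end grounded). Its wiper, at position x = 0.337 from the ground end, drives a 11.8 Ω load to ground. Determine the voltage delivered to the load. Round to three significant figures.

Split the track: R_lower = x·R_p = 1.018 Ω, R_upper = (1−x)·R_p = 2.002 Ω.
R_L loads the lower segment: effective lower R = 0.9369 Ω.
Loaded-divider output: V_out = 3.08 × 0.3188 = 0.9818 V.

V_out ≈ 0.982 V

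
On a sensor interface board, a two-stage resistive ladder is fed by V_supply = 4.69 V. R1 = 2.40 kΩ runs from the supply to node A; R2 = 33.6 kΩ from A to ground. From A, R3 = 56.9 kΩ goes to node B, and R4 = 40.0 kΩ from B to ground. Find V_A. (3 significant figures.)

V_A ≈ 4.28 V

Node A sees R2 in parallel with the series input of stage 2, R3 + R4 = 96.90 kΩ.
R2 ‖ (R3+R4) = 24.95 kΩ.
First divider: V_A = V_supply · 24.95/(2.40 + 24.95) = 4.278 V.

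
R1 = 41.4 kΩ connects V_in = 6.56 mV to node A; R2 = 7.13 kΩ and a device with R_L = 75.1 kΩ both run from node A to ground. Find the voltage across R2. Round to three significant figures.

R2 ‖ R_L = (7.13 × 75.1)/(7.13 + 75.1) = 6.512 kΩ.
Voltage divider with the loaded lower leg: V_out = 6.56 × 6.512/(41.4 + 6.512) = 6.56 × 0.1359 = 0.8916 mV.
(Unloaded it would be 0.964 mV; the load pulls it down.)

V_out ≈ 0.892 mV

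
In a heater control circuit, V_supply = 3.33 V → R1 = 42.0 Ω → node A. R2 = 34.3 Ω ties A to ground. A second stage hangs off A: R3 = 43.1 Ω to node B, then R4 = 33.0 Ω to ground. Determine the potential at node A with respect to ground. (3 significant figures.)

Looking into the second stage from A: R3 + R4 = 76.10 Ω appears in parallel with R2.
Effective lower resistance at A: R2 ‖ 76.10 = 23.64 Ω.
V_A = 3.33 × 23.64/(42.0 + 23.64) = 1.199 V.

V_A ≈ 1.20 V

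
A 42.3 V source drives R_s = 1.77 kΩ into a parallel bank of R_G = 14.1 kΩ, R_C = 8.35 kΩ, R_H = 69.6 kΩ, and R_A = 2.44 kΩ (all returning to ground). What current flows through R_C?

Equivalent of the parallel group: R_p = 1.626 kΩ.
V_A by voltage divider: V_A = 42.3 × 1.626/(1.77 + 1.626) = 20.26 V.
I(R_C) = V_A / R_C = 20.26/8.35 = 2.426 mA.
(Equivalently: I_total = 12.45 mA, then current-divider fraction G_k/ΣG = 0.1948.)

I ≈ 2.43 mA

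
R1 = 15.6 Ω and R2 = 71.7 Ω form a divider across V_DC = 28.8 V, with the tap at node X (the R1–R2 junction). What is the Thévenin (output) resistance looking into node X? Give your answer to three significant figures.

R_th ≈ 12.8 Ω

Zeroing V_DC shorts the top of R1 to ground, so R_th = R1 ‖ R2 = 12.81 Ω.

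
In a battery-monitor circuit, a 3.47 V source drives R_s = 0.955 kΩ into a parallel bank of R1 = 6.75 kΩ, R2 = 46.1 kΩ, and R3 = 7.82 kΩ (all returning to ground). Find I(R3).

Equivalent of the parallel group: R_p = 3.359 kΩ.
Node voltage V_A = V_in · R_p/(R_s + R_p) = 3.47 × 0.7786 = 2.702 V.
Branch current I = V_A/R3 = 2.702/7.82 = 0.3455 mA.

I ≈ 0.346 mA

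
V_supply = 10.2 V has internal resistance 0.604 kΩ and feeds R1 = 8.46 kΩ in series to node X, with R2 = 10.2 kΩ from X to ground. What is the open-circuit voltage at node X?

V_th ≈ 5.40 V

R1' = 0.604 + 8.46 = 9.064 kΩ (source resistance + R1).
V_th is the unloaded tap voltage: V_supply · R2/(R1'+R2) = 10.2 × 0.5295 = 5.401 V.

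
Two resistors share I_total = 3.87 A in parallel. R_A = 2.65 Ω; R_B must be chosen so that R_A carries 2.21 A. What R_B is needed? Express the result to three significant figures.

R_B ≈ 3.53 Ω

In a two-way split, I_A/I_total = R_B/(R_A + R_B).
2.21/3.87 = R_B/(R_A + R_B) → R_B = R_A · (0.5711)/(1 − 0.5711) = 2.65 × 1.331 = 3.528 Ω.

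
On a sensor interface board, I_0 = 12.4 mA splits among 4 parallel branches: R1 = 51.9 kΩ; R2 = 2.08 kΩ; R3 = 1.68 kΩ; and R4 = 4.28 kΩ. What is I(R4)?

I ≈ 2.18 mA

ΣG = 1/51.9 + 1/2.08 + 1/1.68 + 1/4.28 = 1.329.
Current divider: I(R4) = I_0 · G_k/ΣG = 12.4 × (0.2336/1.329) = 12.4 × 0.1758 = 2.180 mA.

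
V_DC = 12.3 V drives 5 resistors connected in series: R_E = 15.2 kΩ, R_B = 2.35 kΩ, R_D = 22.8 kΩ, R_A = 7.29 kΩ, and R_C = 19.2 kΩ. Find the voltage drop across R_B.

ΣR = 15.2 + 2.35 + 22.8 + 7.29 + 19.2 = 66.84 kΩ.
Voltage divider: V = V_DC · (2.350 / 66.84) = 12.3 × 0.03516 = 0.4325 V.

V ≈ 0.432 V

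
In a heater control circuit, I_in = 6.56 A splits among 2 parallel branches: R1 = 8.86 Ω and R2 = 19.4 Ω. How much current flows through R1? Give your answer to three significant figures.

For two parallel branches, I_k = I_in · (other R)/(sum of R).
I(R1) = 6.56 × 19.4/(8.86 + 19.4) = 6.56 × 0.6865 = 4.503 A.

I ≈ 4.50 A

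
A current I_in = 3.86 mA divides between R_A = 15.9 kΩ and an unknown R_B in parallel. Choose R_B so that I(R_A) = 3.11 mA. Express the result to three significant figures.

R_B ≈ 65.9 kΩ

Two-branch current divider: I_A = I_in · R_B/(R_A + R_B).
With f = 0.8057, R_B = R_A · f/(1−f) = 15.9 × 4.147 = 65.93 kΩ.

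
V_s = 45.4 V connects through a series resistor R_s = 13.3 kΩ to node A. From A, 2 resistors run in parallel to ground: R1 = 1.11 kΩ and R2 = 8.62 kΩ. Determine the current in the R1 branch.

Combine the parallel branches: R_p = (1/1.11 + 1/8.62)⁻¹ = 0.9834 kΩ.
Node voltage V_A = V_s · R_p/(R_s + R_p) = 45.4 × 0.06885 = 3.126 V.
I(R1) = V_A / R1 = 3.126/1.11 = 2.816 mA.

I ≈ 2.82 mA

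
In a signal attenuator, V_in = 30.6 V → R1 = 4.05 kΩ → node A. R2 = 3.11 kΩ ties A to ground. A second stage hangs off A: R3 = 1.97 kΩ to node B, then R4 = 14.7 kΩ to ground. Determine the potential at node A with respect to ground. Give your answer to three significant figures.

Looking into the second stage from A: R3 + R4 = 16.67 kΩ appears in parallel with R2.
R2 ‖ (R3+R4) = 2.621 kΩ.
V_A = 30.6 × 2.621/(4.05 + 2.621) = 12.02 V.

V_A ≈ 12.0 V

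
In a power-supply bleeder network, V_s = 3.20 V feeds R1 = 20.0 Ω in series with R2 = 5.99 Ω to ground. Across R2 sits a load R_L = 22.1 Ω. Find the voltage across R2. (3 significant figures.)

R2 ‖ R_L = (5.99 × 22.1)/(5.99 + 22.1) = 4.713 Ω.
Then V_out = V_s · R2'/(R1 + R2') = 3.20 × 4.713/24.71 = 0.6102 V.
(Unloaded it would be 0.738 V; the load pulls it down.)

V_out ≈ 0.610 V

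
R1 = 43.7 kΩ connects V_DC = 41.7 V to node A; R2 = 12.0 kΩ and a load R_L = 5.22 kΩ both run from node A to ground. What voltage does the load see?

The load sits in parallel with R2, giving an effective lower resistance R2' = R2·R_L/(R2+R_L) = 3.638 kΩ.
Now apply the divider: V_out = 41.7 × 0.07684 = 3.204 V.

V_out ≈ 3.20 V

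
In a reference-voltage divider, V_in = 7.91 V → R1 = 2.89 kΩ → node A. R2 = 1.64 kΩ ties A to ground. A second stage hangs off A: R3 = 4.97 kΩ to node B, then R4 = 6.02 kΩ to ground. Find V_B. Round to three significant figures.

Looking into the second stage from A: R3 + R4 = 10.99 kΩ appears in parallel with R2.
R2 ‖ (R3+R4) = 1.427 kΩ.
V_A = 7.91 × 1.427/(2.89 + 1.427) = 2.615 V.
Then the unloaded second divider: V_B = V_A × R4/(R3+R4) = 2.615 × 0.5478 = 1.432 V.

V_B ≈ 1.43 V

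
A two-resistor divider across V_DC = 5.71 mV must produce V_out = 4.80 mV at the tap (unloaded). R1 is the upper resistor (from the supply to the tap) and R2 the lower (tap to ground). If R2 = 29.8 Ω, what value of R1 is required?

R1 ≈ 5.65 Ω

The divider ratio is R2/(R1+R2) = 4.80/5.71 = 0.8406.
So R1 = R2 · (V_DC/V_out − 1) = 29.8 × (5.71/4.80 − 1) = 29.8 × 0.1896 = 5.650 Ω.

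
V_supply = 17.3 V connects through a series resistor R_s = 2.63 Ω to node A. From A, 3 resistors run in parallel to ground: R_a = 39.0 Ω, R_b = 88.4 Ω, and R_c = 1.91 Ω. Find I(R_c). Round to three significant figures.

Parallel bank: R_p = 1/(1/39.0 + 1/88.4 + 1/1.91) = 1.784 Ω.
V_A = 17.3 × 1.784/4.414 = 6.992 V.
I(R_c) = V_A / R_c = 6.992/1.91 = 3.661 A.
(Check via current divider: I_total = 3.919 A; share G_k/ΣG = 0.9341 → same result.)

I ≈ 3.66 A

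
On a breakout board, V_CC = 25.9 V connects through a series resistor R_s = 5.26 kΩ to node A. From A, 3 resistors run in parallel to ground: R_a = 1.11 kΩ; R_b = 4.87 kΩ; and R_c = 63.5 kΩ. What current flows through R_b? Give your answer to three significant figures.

I ≈ 0.771 mA

Combine the parallel branches: R_p = (1/1.11 + 1/4.87 + 1/63.5)⁻¹ = 0.8913 kΩ.
Node voltage V_A = V_CC · R_p/(R_s + R_p) = 25.9 × 0.1449 = 3.753 V.
Branch current I = V_A/R_b = 3.753/4.87 = 0.7706 mA.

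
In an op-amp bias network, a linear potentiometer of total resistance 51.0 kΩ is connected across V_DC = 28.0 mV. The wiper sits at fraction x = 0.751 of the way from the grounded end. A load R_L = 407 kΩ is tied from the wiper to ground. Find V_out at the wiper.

V_out ≈ 20.5 mV

Lower segment x·R_p = 38.30 kΩ; upper segment (1−x)·R_p = 12.70 kΩ.
Lower segment in parallel with the load: 38.30 ‖ 407 = 35.01 kΩ.
Then V_out = V_DC · 35.01/(12.70 + 35.01) = 20.55 mV.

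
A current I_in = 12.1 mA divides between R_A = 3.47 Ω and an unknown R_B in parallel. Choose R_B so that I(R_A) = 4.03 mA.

The fraction through R_A equals R_B/(R_A+R_B).
With f = 0.3331, R_B = R_A · f/(1−f) = 3.47 × 0.4994 = 1.733 Ω.

R_B ≈ 1.73 Ω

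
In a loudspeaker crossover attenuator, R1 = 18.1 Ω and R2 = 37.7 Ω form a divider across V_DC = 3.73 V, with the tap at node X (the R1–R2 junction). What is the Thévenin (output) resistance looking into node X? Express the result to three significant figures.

R_th ≈ 12.2 Ω

Looking into X with the source shorted: R_th = R1·R2/(R1+R2) = 18.10 × 37.7/55.80 = 12.23 Ω.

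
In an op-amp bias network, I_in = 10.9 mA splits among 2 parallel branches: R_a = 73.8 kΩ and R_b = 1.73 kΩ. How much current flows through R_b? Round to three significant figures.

With just two branches, the current splits inversely with resistance.
So I = 10.9 × 73.8/75.53 = 10.65 mA.

I ≈ 10.7 mA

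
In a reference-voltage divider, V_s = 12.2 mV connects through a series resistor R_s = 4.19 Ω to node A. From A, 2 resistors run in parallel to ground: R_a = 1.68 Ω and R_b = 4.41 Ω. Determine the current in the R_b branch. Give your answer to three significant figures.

Parallel bank: R_p = 1/(1/1.68 + 1/4.41) = 1.217 Ω.
V_A = 12.2 × 1.217/5.407 = 2.745 mV.
Branch current I = V_A/R_b = 2.745/4.41 = 0.6225 mA.

I ≈ 0.622 mA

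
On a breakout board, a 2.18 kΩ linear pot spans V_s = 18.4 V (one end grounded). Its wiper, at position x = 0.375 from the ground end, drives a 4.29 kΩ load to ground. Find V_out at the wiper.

The pot divides into 1.363 kΩ above the wiper and 0.8175 kΩ below.
Lower segment in parallel with the load: 0.8175 ‖ 4.29 = 0.6867 kΩ.
Loaded-divider output: V_out = 18.4 × 0.3351 = 6.166 V.
(Unloaded: V_out = x·V_s = 6.90 V.)

V_out ≈ 6.17 V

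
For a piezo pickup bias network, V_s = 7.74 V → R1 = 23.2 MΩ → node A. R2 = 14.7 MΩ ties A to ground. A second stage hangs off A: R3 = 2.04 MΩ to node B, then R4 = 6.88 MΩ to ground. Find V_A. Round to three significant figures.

The second stage (R3 + R4 = 8.920 MΩ) loads node A in parallel with R2.
Effective lower resistance at A: R2 ‖ 8.920 = 5.551 MΩ.
V_A = 7.74 × 5.551/(23.2 + 5.551) = 1.494 V.

V_A ≈ 1.49 V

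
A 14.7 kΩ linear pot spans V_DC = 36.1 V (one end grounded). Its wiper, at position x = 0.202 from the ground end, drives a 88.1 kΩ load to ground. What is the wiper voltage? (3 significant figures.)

Split the track: R_lower = x·R_p = 2.969 kΩ, R_upper = (1−x)·R_p = 11.73 kΩ.
R_L loads the lower segment: effective lower R = 2.873 kΩ.
Then V_out = V_DC · 2.873/(11.73 + 2.873) = 7.101 V.
(Unloaded: V_out = x·V_DC = 7.29 V.)

V_out ≈ 7.10 V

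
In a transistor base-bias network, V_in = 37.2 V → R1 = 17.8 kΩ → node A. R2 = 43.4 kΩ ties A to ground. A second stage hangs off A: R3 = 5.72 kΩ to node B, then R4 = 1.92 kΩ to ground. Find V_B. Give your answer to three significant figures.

V_B ≈ 2.50 V

The second stage (R3 + R4 = 7.640 kΩ) loads node A in parallel with R2.
Effective lower resistance at A: R2 ‖ 7.640 = 6.496 kΩ.
So V_A = 37.2 × 0.2674 = 9.947 V.
V_B = V_A × 0.2513 = 2.500 V.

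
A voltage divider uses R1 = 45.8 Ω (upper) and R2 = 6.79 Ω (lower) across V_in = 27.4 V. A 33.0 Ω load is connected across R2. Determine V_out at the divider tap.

R2 ‖ R_L = (6.79 × 33.0)/(6.79 + 33.0) = 5.631 Ω.
Then V_out = V_in · R2'/(R1 + R2') = 27.4 × 5.631/51.43 = 3.000 V.

V_out ≈ 3.00 V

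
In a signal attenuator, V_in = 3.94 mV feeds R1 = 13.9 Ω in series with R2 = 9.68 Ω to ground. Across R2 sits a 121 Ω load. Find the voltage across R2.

First combine the lower leg with the load: R2 ‖ R_L = 8.963 Ω.
Voltage divider with the loaded lower leg: V_out = 3.94 × 8.963/(13.9 + 8.963) = 3.94 × 0.3920 = 1.545 mV.
(Unloaded it would be 1.62 mV; the load pulls it down.)

V_out ≈ 1.54 mV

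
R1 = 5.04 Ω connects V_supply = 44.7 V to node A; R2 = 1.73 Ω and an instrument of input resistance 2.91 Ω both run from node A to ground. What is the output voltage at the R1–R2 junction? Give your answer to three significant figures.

V_out ≈ 7.92 V

The load sits in parallel with R2, giving an effective lower resistance R2' = R2·R_L/(R2+R_L) = 1.085 Ω.
Now apply the divider: V_out = 44.7 × 0.1771 = 7.918 V.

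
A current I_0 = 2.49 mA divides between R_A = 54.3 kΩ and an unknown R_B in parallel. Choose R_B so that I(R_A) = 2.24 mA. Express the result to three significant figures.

R_B ≈ 487 kΩ

The fraction through R_A equals R_B/(R_A+R_B).
With f = 0.8996, R_B = R_A · f/(1−f) = 54.3 × 8.960 = 486.5 kΩ.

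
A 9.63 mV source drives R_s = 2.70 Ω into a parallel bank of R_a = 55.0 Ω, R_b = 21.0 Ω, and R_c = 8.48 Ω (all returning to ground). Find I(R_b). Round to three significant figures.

Parallel bank: R_p = 1/(1/55.0 + 1/21.0 + 1/8.48) = 5.443 Ω.
V_A = 9.63 × 5.443/8.143 = 6.437 mV.
I(R_b) = V_A / R_b = 6.437/21.0 = 0.3065 mA.

I ≈ 0.307 mA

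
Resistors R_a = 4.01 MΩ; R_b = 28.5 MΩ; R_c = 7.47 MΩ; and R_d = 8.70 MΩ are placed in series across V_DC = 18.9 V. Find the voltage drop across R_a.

V ≈ 1.56 V

ΣR = 4.01 + 28.5 + 7.47 + 8.70 = 48.68 MΩ.
Voltage divider: V = V_DC · (4.010 / 48.68) = 18.9 × 0.08237 = 1.557 V.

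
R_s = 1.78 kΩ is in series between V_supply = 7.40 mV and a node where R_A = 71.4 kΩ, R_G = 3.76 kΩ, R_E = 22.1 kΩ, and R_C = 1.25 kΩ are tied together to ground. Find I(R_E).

Equivalent of the parallel group: R_p = 0.8887 kΩ.
V_A = 7.40 × 0.8887/2.669 = 2.464 mV.
I(R_E) = V_A / R_E = 2.464/22.1 = 0.1115 µA.

I ≈ 0.112 µA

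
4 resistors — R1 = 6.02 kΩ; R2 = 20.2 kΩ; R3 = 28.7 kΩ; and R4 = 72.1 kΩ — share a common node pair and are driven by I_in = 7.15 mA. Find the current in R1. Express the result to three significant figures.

I ≈ 4.49 mA

Conductances: ΣG = 1/6.02 + 1/20.2 + 1/28.7 + 1/72.1 = 0.2643 (1/kΩ).
By the current-divider rule, I = I_in · G_k/ΣG = 7.15 × 0.6284 = 4.493 mA.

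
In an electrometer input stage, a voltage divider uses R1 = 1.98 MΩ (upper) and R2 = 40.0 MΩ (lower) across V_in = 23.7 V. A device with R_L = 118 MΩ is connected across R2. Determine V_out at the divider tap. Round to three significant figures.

V_out ≈ 22.2 V

First combine the lower leg with the load: R2 ‖ R_L = 29.87 MΩ.
Now apply the divider: V_out = 23.7 × 0.9378 = 22.23 V.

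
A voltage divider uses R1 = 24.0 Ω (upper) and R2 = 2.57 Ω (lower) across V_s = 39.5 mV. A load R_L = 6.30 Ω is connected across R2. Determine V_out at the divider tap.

R2 ‖ R_L = (2.57 × 6.30)/(2.57 + 6.30) = 1.825 Ω.
Voltage divider with the loaded lower leg: V_out = 39.5 × 1.825/(24.0 + 1.825) = 39.5 × 0.07068 = 2.792 mV.
(Unloaded it would be 3.82 mV; the load pulls it down.)

V_out ≈ 2.79 mV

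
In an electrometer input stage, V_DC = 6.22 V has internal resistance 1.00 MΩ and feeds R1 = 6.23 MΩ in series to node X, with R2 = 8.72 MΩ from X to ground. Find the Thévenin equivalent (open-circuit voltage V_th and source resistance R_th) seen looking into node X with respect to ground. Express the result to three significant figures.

V_th ≈ 3.40 V, R_th ≈ 3.95 MΩ

R1' = 1.00 + 6.23 = 7.230 MΩ (source resistance + R1).
Open-circuit (no load on X): V_th = V_DC · R2/(R1' + R2) = 6.22 × 8.72/(7.230 + 8.72) = 3.401 V.
Looking into X with the source shorted: R_th = R1'·R2/(R1'+R2) = 7.230 × 8.72/15.95 = 3.953 MΩ.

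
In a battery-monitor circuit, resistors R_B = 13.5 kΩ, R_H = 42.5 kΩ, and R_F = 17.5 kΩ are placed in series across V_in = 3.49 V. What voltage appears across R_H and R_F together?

Total series resistance ΣR = 13.5 + 42.5 + 17.5 = 73.50 kΩ.
R_{R_H..R_F} = 42.5 + 17.5 = 60.00 kΩ.
By the voltage-divider rule, V = 3.49 × 60.00/73.50 = 2.849 V.

V ≈ 2.85 V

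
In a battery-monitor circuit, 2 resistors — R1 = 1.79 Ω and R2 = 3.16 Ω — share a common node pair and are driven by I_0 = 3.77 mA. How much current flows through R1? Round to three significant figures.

I ≈ 2.41 mA

With just two branches, the current splits inversely with resistance.
So I = 3.77 × 3.16/4.950 = 2.407 mA.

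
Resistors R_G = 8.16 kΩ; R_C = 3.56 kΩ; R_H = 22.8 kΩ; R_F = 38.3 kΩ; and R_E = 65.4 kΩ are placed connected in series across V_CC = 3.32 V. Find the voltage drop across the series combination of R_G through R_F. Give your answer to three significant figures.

Total series resistance ΣR = 8.16 + 3.56 + 22.8 + 38.3 + 65.4 = 138.2 kΩ.
R_{R_G..R_F} = 8.16 + 3.56 + 22.8 + 38.3 = 72.82 kΩ.
V = V_CC · R/ΣR = 3.32 × 0.5268 = 1.749 V.

V ≈ 1.75 V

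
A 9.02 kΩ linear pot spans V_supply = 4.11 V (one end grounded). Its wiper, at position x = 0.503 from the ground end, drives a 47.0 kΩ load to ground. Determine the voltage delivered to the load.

V_out ≈ 1.97 V

Split the track: R_lower = x·R_p = 4.537 kΩ, R_upper = (1−x)·R_p = 4.483 kΩ.
(x·R_p) ‖ R_L = 4.138 kΩ.
V_out = 4.11 × 4.138/(4.483 + 4.138) = 1.973 V.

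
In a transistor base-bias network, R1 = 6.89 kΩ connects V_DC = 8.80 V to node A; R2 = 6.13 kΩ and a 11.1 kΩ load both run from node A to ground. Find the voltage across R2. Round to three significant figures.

V_out ≈ 3.21 V

R2 ‖ R_L = (6.13 × 11.1)/(6.13 + 11.1) = 3.949 kΩ.
Then V_out = V_DC · R2'/(R1 + R2') = 8.80 × 3.949/10.84 = 3.206 V.
(Unloaded it would be 4.14 V; the load pulls it down.)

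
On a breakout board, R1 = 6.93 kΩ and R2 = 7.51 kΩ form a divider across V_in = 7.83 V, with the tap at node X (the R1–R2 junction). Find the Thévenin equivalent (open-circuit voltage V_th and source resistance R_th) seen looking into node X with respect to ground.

V_th ≈ 4.07 V, R_th ≈ 3.60 kΩ

V_th is the unloaded tap voltage: V_in · R2/(R1+R2) = 7.83 × 0.5201 = 4.072 V.
Looking into X with the source shorted: R_th = R1·R2/(R1+R2) = 6.930 × 7.51/14.44 = 3.604 kΩ.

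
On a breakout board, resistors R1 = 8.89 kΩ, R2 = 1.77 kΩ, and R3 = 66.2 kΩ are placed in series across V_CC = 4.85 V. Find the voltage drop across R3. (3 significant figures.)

V ≈ 4.18 V

Series total: ΣR = 8.89 + 1.77 + 66.2 = 76.86 kΩ.
Voltage divider: V = V_CC · (66.20 / 76.86) = 4.85 × 0.8613 = 4.177 V.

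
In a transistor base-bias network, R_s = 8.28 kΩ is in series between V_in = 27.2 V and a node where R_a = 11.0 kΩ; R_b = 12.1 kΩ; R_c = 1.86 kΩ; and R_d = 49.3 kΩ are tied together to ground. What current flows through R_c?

Combine the parallel branches: R_p = (1/11.0 + 1/12.1 + 1/1.86 + 1/49.3)⁻¹ = 1.367 kΩ.
Node voltage V_A = V_in · R_p/(R_s + R_p) = 27.2 × 0.1417 = 3.855 V.
Branch current I = V_A/R_c = 3.855/1.86 = 2.072 mA.

I ≈ 2.07 mA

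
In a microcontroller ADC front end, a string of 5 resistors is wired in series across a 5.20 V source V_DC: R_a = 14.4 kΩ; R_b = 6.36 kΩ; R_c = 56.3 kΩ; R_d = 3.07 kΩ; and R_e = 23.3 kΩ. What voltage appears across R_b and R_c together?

ΣR = 14.4 + 6.36 + 56.3 + 3.07 + 23.3 = 103.4 kΩ.
R_{R_b..R_c} = 6.36 + 56.3 = 62.66 kΩ.
By the voltage-divider rule, V = 5.20 × 62.66/103.4 = 3.150 V.

V ≈ 3.15 V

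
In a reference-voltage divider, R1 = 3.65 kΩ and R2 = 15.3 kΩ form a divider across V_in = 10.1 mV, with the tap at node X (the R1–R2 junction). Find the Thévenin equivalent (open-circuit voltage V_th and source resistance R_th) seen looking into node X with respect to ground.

V_th ≈ 8.15 mV, R_th ≈ 2.95 kΩ

V_th is the unloaded tap voltage: V_in · R2/(R1+R2) = 10.1 × 0.8074 = 8.155 mV.
With V_in suppressed (replaced by a short), R_th = R1 ‖ R2 = (3.650 × 15.3)/(3.650 + 15.3) = 2.947 kΩ.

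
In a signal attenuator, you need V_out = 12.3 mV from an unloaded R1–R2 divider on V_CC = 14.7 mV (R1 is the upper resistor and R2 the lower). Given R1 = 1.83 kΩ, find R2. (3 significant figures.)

R2 ≈ 9.38 kΩ

V_out/V_CC = R2/(R1+R2) = 0.8367.
So R2 = R1 · V_out/(V_CC − V_out) = 1.83 × 12.3/(14.7 − 12.3) = 1.83 × 5.125 = 9.379 kΩ.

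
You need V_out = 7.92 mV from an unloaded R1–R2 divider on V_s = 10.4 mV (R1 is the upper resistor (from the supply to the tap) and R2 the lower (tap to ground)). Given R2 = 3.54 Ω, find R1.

R1 ≈ 1.11 Ω

The divider ratio is R2/(R1+R2) = 7.92/10.4 = 0.7615.
So R1 = R2 · (V_s/V_out − 1) = 3.54 × (10.4/7.92 − 1) = 3.54 × 0.3131 = 1.108 Ω.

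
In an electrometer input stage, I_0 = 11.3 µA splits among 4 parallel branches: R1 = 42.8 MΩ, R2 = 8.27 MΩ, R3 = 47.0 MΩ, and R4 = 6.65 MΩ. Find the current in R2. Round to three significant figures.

I ≈ 4.32 µA

ΣG = 1/42.8 + 1/8.27 + 1/47.0 + 1/6.65 = 0.3159.
R2 takes the fraction G_k/ΣG = 0.1209/0.3159 = 0.3827, so I = 11.3 × 0.3827 = 4.325 µA.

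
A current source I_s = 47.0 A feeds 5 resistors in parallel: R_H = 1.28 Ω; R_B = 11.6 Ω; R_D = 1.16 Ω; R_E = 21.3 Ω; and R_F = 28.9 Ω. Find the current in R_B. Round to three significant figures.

Total conductance ΣG = 1/1.28 + 1/11.6 + 1/1.16 + 1/21.3 + 1/28.9 = 1.811 (units of 1/Ω).
By the current-divider rule, I = I_s · G_k/ΣG = 47.0 × 0.04760 = 2.237 A.

I ≈ 2.24 A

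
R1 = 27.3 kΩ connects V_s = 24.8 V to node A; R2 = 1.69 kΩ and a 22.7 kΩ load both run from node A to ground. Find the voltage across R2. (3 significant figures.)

R2 ‖ R_L = (1.69 × 22.7)/(1.69 + 22.7) = 1.573 kΩ.
Now apply the divider: V_out = 24.8 × 0.05448 = 1.351 V.

V_out ≈ 1.35 V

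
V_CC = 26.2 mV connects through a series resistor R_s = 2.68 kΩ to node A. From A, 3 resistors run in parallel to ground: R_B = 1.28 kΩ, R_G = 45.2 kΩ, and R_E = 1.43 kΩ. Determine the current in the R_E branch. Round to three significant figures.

I ≈ 3.64 µA

Combine the parallel branches: R_p = (1/1.28 + 1/45.2 + 1/1.43)⁻¹ = 0.6655 kΩ.
V_A by voltage divider: V_A = 26.2 × 0.6655/(2.68 + 0.6655) = 5.212 mV.
I(R_E) = V_A / R_E = 5.212/1.43 = 3.645 µA.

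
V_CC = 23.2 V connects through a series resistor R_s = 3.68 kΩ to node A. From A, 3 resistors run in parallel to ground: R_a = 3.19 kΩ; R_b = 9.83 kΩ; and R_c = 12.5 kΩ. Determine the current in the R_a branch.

Equivalent of the parallel group: R_p = 2.019 kΩ.
Node voltage V_A = V_CC · R_p/(R_s + R_p) = 23.2 × 0.3543 = 8.220 V.
Branch current I = V_A/R_a = 8.220/3.19 = 2.577 mA.

I ≈ 2.58 mA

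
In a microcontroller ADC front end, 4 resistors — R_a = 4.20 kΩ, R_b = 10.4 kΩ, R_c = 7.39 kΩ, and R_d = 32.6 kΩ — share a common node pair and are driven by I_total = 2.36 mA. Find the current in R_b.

Conductances: ΣG = 1/4.20 + 1/10.4 + 1/7.39 + 1/32.6 = 0.5002 (1/kΩ).
Current divider: I(R_b) = I_total · G_k/ΣG = 2.36 × (0.09615/0.5002) = 2.36 × 0.1922 = 0.4536 mA.

I ≈ 0.454 mA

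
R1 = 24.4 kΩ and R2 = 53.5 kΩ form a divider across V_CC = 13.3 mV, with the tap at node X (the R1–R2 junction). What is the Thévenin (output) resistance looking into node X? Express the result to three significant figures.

Zeroing V_CC shorts the top of R1 to ground, so R_th = R1 ‖ R2 = 16.76 kΩ.

R_th ≈ 16.8 kΩ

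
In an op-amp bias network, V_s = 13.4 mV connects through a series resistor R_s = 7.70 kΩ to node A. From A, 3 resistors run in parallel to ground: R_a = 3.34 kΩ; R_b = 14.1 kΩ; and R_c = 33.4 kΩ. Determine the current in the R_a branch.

Parallel bank: R_p = 1/(1/3.34 + 1/14.1 + 1/33.4) = 2.498 kΩ.
V_A = 13.4 × 2.498/10.20 = 3.283 mV.
Branch current I = V_A/R_a = 3.283/3.34 = 0.9828 µA.
(Equivalently: I_total = 1.314 µA, then current-divider fraction G_k/ΣG = 0.7480.)

I ≈ 0.983 µA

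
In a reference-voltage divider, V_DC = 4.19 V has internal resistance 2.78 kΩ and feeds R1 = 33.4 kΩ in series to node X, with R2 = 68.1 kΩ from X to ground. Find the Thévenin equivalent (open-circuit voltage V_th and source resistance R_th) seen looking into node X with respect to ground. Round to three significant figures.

R1' = 2.78 + 33.4 = 36.18 kΩ (source resistance + R1).
Open-circuit (no load on X): V_th = V_DC · R2/(R1' + R2) = 4.19 × 68.1/(36.18 + 68.1) = 2.736 V.
Looking into X with the source shorted: R_th = R1'·R2/(R1'+R2) = 36.18 × 68.1/104.3 = 23.63 kΩ.

V_th ≈ 2.74 V, R_th ≈ 23.6 kΩ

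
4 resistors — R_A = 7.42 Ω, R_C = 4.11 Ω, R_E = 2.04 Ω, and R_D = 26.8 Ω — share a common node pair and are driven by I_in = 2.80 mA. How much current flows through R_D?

I ≈ 0.115 mA

Total conductance ΣG = 1/7.42 + 1/4.11 + 1/2.04 + 1/26.8 = 0.9056 (units of 1/Ω).
By the current-divider rule, I = I_in · G_k/ΣG = 2.80 × 0.04120 = 0.1154 mA.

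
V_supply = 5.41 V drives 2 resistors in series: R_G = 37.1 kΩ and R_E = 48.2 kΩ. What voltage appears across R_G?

ΣR = 37.1 + 48.2 = 85.30 kΩ.
V = V_supply · R/ΣR = 5.41 × 0.4349 = 2.353 V.

V ≈ 2.35 V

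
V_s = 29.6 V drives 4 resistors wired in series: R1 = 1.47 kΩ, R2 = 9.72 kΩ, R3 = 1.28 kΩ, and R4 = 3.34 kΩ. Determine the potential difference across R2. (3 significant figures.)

ΣR = 1.47 + 9.72 + 1.28 + 3.34 = 15.81 kΩ.
By the voltage-divider rule, V = 29.6 × 9.720/15.81 = 18.20 V.

V ≈ 18.2 V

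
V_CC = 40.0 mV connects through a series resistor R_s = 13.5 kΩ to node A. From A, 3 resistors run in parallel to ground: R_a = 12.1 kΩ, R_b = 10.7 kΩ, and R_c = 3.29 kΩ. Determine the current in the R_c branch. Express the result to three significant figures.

Equivalent of the parallel group: R_p = 2.083 kΩ.
V_A by voltage divider: V_A = 40.0 × 2.083/(13.5 + 2.083) = 5.347 mV.
I(R_c) = V_A / R_c = 5.347/3.29 = 1.625 µA.

I ≈ 1.63 µA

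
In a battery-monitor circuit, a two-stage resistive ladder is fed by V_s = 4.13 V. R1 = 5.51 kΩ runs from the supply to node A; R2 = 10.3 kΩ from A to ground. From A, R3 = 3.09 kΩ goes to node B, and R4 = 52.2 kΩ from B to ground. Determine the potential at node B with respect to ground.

Node A sees R2 in parallel with the series input of stage 2, R3 + R4 = 55.29 kΩ.
R2 ‖ (R3+R4) = 8.683 kΩ.
V_A = 4.13 × 8.683/(5.51 + 8.683) = 2.527 V.
V_B = V_A × 0.9441 = 2.385 V.

V_B ≈ 2.39 V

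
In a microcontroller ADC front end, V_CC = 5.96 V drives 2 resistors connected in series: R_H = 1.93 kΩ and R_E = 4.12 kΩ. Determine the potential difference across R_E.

ΣR = 1.93 + 4.12 = 6.050 kΩ.
By the voltage-divider rule, V = 5.96 × 4.120/6.050 = 4.059 V.

V ≈ 4.06 V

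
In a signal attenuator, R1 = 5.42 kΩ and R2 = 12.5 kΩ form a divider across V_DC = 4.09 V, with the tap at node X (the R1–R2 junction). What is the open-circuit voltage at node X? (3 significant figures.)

V_th ≈ 2.85 V

Open-circuit (no load on X): V_th = V_DC · R2/(R1 + R2) = 4.09 × 12.5/(5.420 + 12.5) = 2.853 V.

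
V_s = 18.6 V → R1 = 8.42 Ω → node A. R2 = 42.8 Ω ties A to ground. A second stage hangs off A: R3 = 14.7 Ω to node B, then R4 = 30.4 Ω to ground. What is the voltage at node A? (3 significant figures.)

V_A ≈ 13.4 V

The second stage (R3 + R4 = 45.10 Ω) loads node A in parallel with R2.
Effective lower resistance at A: R2 ‖ 45.10 = 21.96 Ω.
V_A = 18.6 × 21.96/(8.42 + 21.96) = 13.44 V.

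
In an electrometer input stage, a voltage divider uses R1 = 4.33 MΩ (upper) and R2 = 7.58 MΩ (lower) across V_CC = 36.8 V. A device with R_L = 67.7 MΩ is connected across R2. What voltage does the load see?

V_out ≈ 22.5 V

The load sits in parallel with R2, giving an effective lower resistance R2' = R2·R_L/(R2+R_L) = 6.817 MΩ.
Voltage divider with the loaded lower leg: V_out = 36.8 × 6.817/(4.33 + 6.817) = 36.8 × 0.6115 = 22.50 V.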